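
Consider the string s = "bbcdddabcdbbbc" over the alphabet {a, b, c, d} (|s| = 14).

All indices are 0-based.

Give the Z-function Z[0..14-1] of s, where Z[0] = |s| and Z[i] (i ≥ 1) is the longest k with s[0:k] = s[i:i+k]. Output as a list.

Z[0]=14
i=1: fresh scan; Z[1]=1 extend→box=[1,2)
i=2: fresh scan; Z[2]=0
i=3: fresh scan; Z[3]=0
i=4: fresh scan; Z[4]=0
i=5: fresh scan; Z[5]=0
i=6: fresh scan; Z[6]=0
i=7: fresh scan; Z[7]=1 extend→box=[7,8)
i=8: fresh scan; Z[8]=0
i=9: fresh scan; Z[9]=0
i=10: fresh scan; Z[10]=2 extend→box=[10,12)
i=11: min(r-i=1, Z[1]=1)=1; Z[11]=3 extend→box=[11,14)
i=12: min(r-i=2, Z[1]=1)=1; Z[12]=1
i=13: min(r-i=1, Z[2]=0)=0; Z[13]=0

[14, 1, 0, 0, 0, 0, 0, 1, 0, 0, 2, 3, 1, 0]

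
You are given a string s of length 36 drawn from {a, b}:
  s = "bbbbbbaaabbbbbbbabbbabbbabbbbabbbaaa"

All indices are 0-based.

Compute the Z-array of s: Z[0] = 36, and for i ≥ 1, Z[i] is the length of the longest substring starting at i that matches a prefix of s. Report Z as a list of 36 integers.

[36, 5, 4, 3, 2, 1, 0, 0, 0, 6, 7, 5, 4, 3, 2, 1, 0, 3, 2, 1, 0, 3, 2, 1, 0, 4, 3, 2, 1, 0, 3, 2, 1, 0, 0, 0]

Z[0]=36
i=1: outside box; Z[1]=5 grow→box=[1,6)
i=2: min(r-i=4, Z[1]=5)=4; Z[2]=4
i=3: min(r-i=3, Z[2]=4)=3; Z[3]=3
i=4: min(r-i=2, Z[3]=3)=2; Z[4]=2
i=5: min(r-i=1, Z[4]=2)=1; Z[5]=1
i=6: outside box; Z[6]=0
i=7: outside box; Z[7]=0
i=8: outside box; Z[8]=0
i=9: outside box; Z[9]=6 grow→box=[9,15)
i=10: min(r-i=5, Z[1]=5)=5; Z[10]=7 grow→box=[10,17)
i=11: min(r-i=6, Z[1]=5)=5; Z[11]=5
i=12: min(r-i=5, Z[2]=4)=4; Z[12]=4
i=13: min(r-i=4, Z[3]=3)=3; Z[13]=3
i=14: min(r-i=3, Z[4]=2)=2; Z[14]=2
i=15: min(r-i=2, Z[5]=1)=1; Z[15]=1
i=16: min(r-i=1, Z[6]=0)=0; Z[16]=0
i=17: outside box; Z[17]=3 grow→box=[17,20)
i=18: min(r-i=2, Z[1]=5)=2; Z[18]=2
i=19: min(r-i=1, Z[2]=4)=1; Z[19]=1
i=20: outside box; Z[20]=0
i=21: outside box; Z[21]=3 grow→box=[21,24)
i=22: min(r-i=2, Z[1]=5)=2; Z[22]=2
i=23: min(r-i=1, Z[2]=4)=1; Z[23]=1
i=24: outside box; Z[24]=0
i=25: outside box; Z[25]=4 grow→box=[25,29)
i=26: min(r-i=3, Z[1]=5)=3; Z[26]=3
i=27: min(r-i=2, Z[2]=4)=2; Z[27]=2
i=28: min(r-i=1, Z[3]=3)=1; Z[28]=1
i=29: outside box; Z[29]=0
i=30: outside box; Z[30]=3 grow→box=[30,33)
i=31: min(r-i=2, Z[1]=5)=2; Z[31]=2
i=32: min(r-i=1, Z[2]=4)=1; Z[32]=1
i=33: outside box; Z[33]=0
i=34: outside box; Z[34]=0
i=35: outside box; Z[35]=0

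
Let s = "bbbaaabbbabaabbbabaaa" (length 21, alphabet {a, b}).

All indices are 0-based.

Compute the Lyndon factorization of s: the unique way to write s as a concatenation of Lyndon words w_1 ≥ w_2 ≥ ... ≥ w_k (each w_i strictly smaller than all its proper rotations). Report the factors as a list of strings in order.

["b", "b", "b", "aaabbbabaabbbab", "a", "a", "a"]

emit factor 1: 'b' (i=0, period=1)
emit factor 2: 'b' (i=1, period=1)
emit factor 3: 'b' (i=2, period=1)
emit factor 4: 'aaabbbabaabbbab' (i=3, period=15)
emit factor 5: 'a' (i=18, period=1)
emit factor 6: 'a' (i=19, period=1)
emit factor 7: 'a' (i=20, period=1)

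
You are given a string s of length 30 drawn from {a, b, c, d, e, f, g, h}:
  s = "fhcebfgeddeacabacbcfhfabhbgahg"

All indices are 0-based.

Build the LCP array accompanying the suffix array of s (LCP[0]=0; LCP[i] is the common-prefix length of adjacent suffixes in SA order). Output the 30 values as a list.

[0, 2, 1, 2, 1, 0, 1, 1, 1, 1, 0, 1, 1, 1, 0, 1, 0, 1, 1, 0, 1, 1, 2, 0, 1, 1, 0, 1, 1, 1]

rank→(start, suffix):
  0 → (13, 'abacbcfhfabhbgahg')
  1 → (22, 'abhbgahg')
  2 → (11, 'acabacbcfhfabhbgahg')
  3 → (15, 'acbcfhfabhbgahg')
  4 → (27, 'ahg')
  5 → (14, 'bacbcfhfabhbgahg')
  6 → (17, 'bcfhfabhbgahg')
  7 → (4, 'bfgeddeacabacbcfhfabhbgahg')
  8 → (25, 'bgahg')
  9 → (23, 'bhbgahg')
  10 → (12, 'cabacbcfhfabhbgahg')
  11 → (16, 'cbcfhfabhbgahg')
  12 → (2, 'cebfgeddeacabacbcfhfabhbgahg')
  13 → (18, 'cfhfabhbgahg')
  14 → (8, 'ddeacabacbcfhfabhbgahg')
  15 → (9, 'deacabacbcfhfabhbgahg')
  16 → (10, 'eacabacbcfhfabhbgahg')
  17 → (3, 'ebfgeddeacabacbcfhfabhbgahg')
  18 → (7, 'eddeacabacbcfhfabhbgahg')
  19 → (21, 'fabhbgahg')
  20 → (5, 'fgeddeacabacbcfhfabhbgahg')
  21 → (0, 'fhcebfgeddeacabacbcfhfabhbgahg')
  22 → (19, 'fhfabhbgahg')
  23 → (29, 'g')
  24 → (26, 'gahg')
  25 → (6, 'geddeacabacbcfhfabhbgahg')
  26 → (24, 'hbgahg')
  27 → (1, 'hcebfgeddeacabacbcfhfabhbgahg')
  28 → (20, 'hfabhbgahg')
  29 → (28, 'hg')

SA = [13, 22, 11, 15, 27, 14, 17, 4, 25, 23, 12, 16, 2, 18, 8, 9, 10, 3, 7, 21, 5, 0, 19, 29, 26, 6, 24, 1, 20, 28]
i: (SA[i-1],SA[i]) lcp shared
  1: (13,22) 2 'ab'
  2: (22,11) 1 'a'
  3: (11,15) 2 'ac'
  4: (15,27) 1 'a'
  5: (27,14) 0 ''
  6: (14,17) 1 'b'
  7: (17,4) 1 'b'
  8: (4,25) 1 'b'
  9: (25,23) 1 'b'
  10: (23,12) 0 ''
  11: (12,16) 1 'c'
  12: (16,2) 1 'c'
  13: (2,18) 1 'c'
  14: (18,8) 0 ''
  15: (8,9) 1 'd'
  16: (9,10) 0 ''
  17: (10,3) 1 'e'
  18: (3,7) 1 'e'
  19: (7,21) 0 ''
  20: (21,5) 1 'f'
  21: (5,0) 1 'f'
  22: (0,19) 2 'fh'
  23: (19,29) 0 ''
  24: (29,26) 1 'g'
  25: (26,6) 1 'g'
  26: (6,24) 0 ''
  27: (24,1) 1 'h'
  28: (1,20) 1 'h'
  29: (20,28) 1 'h'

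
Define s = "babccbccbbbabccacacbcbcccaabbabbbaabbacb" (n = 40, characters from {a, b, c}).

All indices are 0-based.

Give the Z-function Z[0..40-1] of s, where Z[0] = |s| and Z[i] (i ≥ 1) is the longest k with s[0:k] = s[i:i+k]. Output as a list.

[40, 0, 1, 0, 0, 1, 0, 0, 1, 1, 5, 0, 1, 0, 0, 0, 0, 0, 0, 1, 0, 1, 0, 0, 0, 0, 0, 1, 3, 0, 1, 1, 2, 0, 0, 1, 2, 0, 0, 1]

Z[0]=40
i=1: fresh scan; Z[1]=0
i=2: fresh scan; Z[2]=1 extend→box=[2,3)
i=3: fresh scan; Z[3]=0
i=4: fresh scan; Z[4]=0
i=5: fresh scan; Z[5]=1 extend→box=[5,6)
i=6: fresh scan; Z[6]=0
i=7: fresh scan; Z[7]=0
i=8: fresh scan; Z[8]=1 extend→box=[8,9)
i=9: fresh scan; Z[9]=1 extend→box=[9,10)
i=10: fresh scan; Z[10]=5 extend→box=[10,15)
i=11: min(r-i=4, Z[1]=0)=0; Z[11]=0
i=12: min(r-i=3, Z[2]=1)=1; Z[12]=1
i=13: min(r-i=2, Z[3]=0)=0; Z[13]=0
i=14: min(r-i=1, Z[4]=0)=0; Z[14]=0
i=15: fresh scan; Z[15]=0
i=16: fresh scan; Z[16]=0
i=17: fresh scan; Z[17]=0
i=18: fresh scan; Z[18]=0
i=19: fresh scan; Z[19]=1 extend→box=[19,20)
i=20: fresh scan; Z[20]=0
i=21: fresh scan; Z[21]=1 extend→box=[21,22)
i=22: fresh scan; Z[22]=0
i=23: fresh scan; Z[23]=0
i=24: fresh scan; Z[24]=0
i=25: fresh scan; Z[25]=0
i=26: fresh scan; Z[26]=0
i=27: fresh scan; Z[27]=1 extend→box=[27,28)
i=28: fresh scan; Z[28]=3 extend→box=[28,31)
i=29: min(r-i=2, Z[1]=0)=0; Z[29]=0
i=30: min(r-i=1, Z[2]=1)=1; Z[30]=1
i=31: fresh scan; Z[31]=1 extend→box=[31,32)
i=32: fresh scan; Z[32]=2 extend→box=[32,34)
i=33: min(r-i=1, Z[1]=0)=0; Z[33]=0
i=34: fresh scan; Z[34]=0
i=35: fresh scan; Z[35]=1 extend→box=[35,36)
i=36: fresh scan; Z[36]=2 extend→box=[36,38)
i=37: min(r-i=1, Z[1]=0)=0; Z[37]=0
i=38: fresh scan; Z[38]=0
i=39: fresh scan; Z[39]=1 extend→box=[39,40)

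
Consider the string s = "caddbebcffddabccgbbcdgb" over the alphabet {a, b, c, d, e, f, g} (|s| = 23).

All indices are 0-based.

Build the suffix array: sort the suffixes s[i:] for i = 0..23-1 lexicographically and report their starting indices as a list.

[12, 1, 22, 17, 13, 18, 6, 4, 0, 14, 19, 7, 15, 11, 3, 10, 2, 20, 5, 9, 8, 21, 16]

rank→(start, suffix):
  0 → (12, 'abccgbbcdgb')
  1 → (1, 'addbebcffddabccgbbcdgb')
  2 → (22, 'b')
  3 → (17, 'bbcdgb')
  4 → (13, 'bccgbbcdgb')
  5 → (18, 'bcdgb')
  6 → (6, 'bcffddabccgbbcdgb')
  7 → (4, 'bebcffddabccgbbcdgb')
  8 → (0, 'caddbebcffddabccgbbcdgb')
  9 → (14, 'ccgbbcdgb')
  10 → (19, 'cdgb')
  11 → (7, 'cffddabccgbbcdgb')
  12 → (15, 'cgbbcdgb')
  13 → (11, 'dabccgbbcdgb')
  14 → (3, 'dbebcffddabccgbbcdgb')
  15 → (10, 'ddabccgbbcdgb')
  16 → (2, 'ddbebcffddabccgbbcdgb')
  17 → (20, 'dgb')
  18 → (5, 'ebcffddabccgbbcdgb')
  19 → (9, 'fddabccgbbcdgb')
  20 → (8, 'ffddabccgbbcdgb')
  21 → (21, 'gb')
  22 → (16, 'gbbcdgb')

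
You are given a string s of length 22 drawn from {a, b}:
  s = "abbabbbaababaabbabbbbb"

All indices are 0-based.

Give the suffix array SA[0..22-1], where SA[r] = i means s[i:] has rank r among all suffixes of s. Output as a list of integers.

[7, 12, 10, 8, 0, 13, 3, 16, 21, 6, 11, 9, 2, 15, 20, 5, 1, 14, 19, 4, 18, 17]

sorted suffixes:
  #0 SA[0]=7  'aababaabbabbbbb'
  #1 SA[1]=12  'aabbabbbbb'
  #2 SA[2]=10  'abaabbabbbbb'
  #3 SA[3]=8  'ababaabbabbbbb'
  #4 SA[4]=0  'abbabbbaababaabbabbbbb'
  #5 SA[5]=13  'abbabbbbb'
  #6 SA[6]=3  'abbbaababaabbabbbbb'
  #7 SA[7]=16  'abbbbb'
  #8 SA[8]=21  'b'
  #9 SA[9]=6  'baababaabbabbbbb'
  #10 SA[10]=11  'baabbabbbbb'
  #11 SA[11]=9  'babaabbabbbbb'
  #12 SA[12]=2  'babbbaababaabbabbbbb'
  #13 SA[13]=15  'babbbbb'
  #14 SA[14]=20  'bb'
  #15 SA[15]=5  'bbaababaabbabbbbb'
  #16 SA[16]=1  'bbabbbaababaabbabbbbb'
  #17 SA[17]=14  'bbabbbbb'
  #18 SA[18]=19  'bbb'
  #19 SA[19]=4  'bbbaababaabbabbbbb'
  #20 SA[20]=18  'bbbb'
  #21 SA[21]=17  'bbbbb'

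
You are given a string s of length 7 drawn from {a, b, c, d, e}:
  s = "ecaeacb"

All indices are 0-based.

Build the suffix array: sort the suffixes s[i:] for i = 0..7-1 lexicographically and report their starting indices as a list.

rank→(start, suffix):
  0 → (4, 'acb')
  1 → (2, 'aeacb')
  2 → (6, 'b')
  3 → (1, 'caeacb')
  4 → (5, 'cb')
  5 → (3, 'eacb')
  6 → (0, 'ecaeacb')

[4, 2, 6, 1, 5, 3, 0]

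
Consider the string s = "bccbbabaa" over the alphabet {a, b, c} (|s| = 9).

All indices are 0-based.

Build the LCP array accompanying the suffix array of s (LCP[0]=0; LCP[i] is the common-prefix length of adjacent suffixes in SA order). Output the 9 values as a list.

rank | idx | suffix
   0 |   8 | a
   1 |   7 | aa
   2 |   5 | abaa
   3 |   6 | baa
   4 |   4 | babaa
   5 |   3 | bbabaa
   6 |   0 | bccbbabaa
   7 |   2 | cbbabaa
   8 |   1 | ccbbabaa

SA = [8, 7, 5, 6, 4, 3, 0, 2, 1]
rank  pair      lcp
   1  s[8:],s[7:]  1  'a'
   2  s[7:],s[5:]  1  'a'
   3  s[5:],s[6:]  0  ''
   4  s[6:],s[4:]  2  'ba'
   5  s[4:],s[3:]  1  'b'
   6  s[3:],s[0:]  1  'b'
   7  s[0:],s[2:]  0  ''
   8  s[2:],s[1:]  1  'c'

[0, 1, 1, 0, 2, 1, 1, 0, 1]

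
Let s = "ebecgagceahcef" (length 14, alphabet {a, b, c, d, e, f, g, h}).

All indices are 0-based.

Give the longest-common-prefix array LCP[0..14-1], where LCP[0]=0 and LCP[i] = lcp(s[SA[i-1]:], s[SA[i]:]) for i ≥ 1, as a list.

rank | idx | suffix
   0 |   5 | agceahcef
   1 |   9 | ahcef
   2 |   1 | becgagceahcef
   3 |   7 | ceahcef
   4 |  11 | cef
   5 |   3 | cgagceahcef
   6 |   8 | eahcef
   7 |   0 | ebecgagceahcef
   8 |   2 | ecgagceahcef
   9 |  12 | ef
  10 |  13 | f
  11 |   4 | gagceahcef
  12 |   6 | gceahcef
  13 |  10 | hcef

SA = [5, 9, 1, 7, 11, 3, 8, 0, 2, 12, 13, 4, 6, 10]
i: (SA[i-1],SA[i]) lcp shared
  1: (5,9) 1 'a'
  2: (9,1) 0 ''
  3: (1,7) 0 ''
  4: (7,11) 2 'ce'
  5: (11,3) 1 'c'
  6: (3,8) 0 ''
  7: (8,0) 1 'e'
  8: (0,2) 1 'e'
  9: (2,12) 1 'e'
  10: (12,13) 0 ''
  11: (13,4) 0 ''
  12: (4,6) 1 'g'
  13: (6,10) 0 ''

[0, 1, 0, 0, 2, 1, 0, 1, 1, 1, 0, 0, 1, 0]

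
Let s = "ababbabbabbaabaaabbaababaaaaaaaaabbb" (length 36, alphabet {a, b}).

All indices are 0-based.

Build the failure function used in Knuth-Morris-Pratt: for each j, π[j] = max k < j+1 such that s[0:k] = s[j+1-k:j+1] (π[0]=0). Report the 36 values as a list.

π[0] = 0
j=1 s[j]='b': π[1]=0 (border '')
j=2 s[j]='a': π[2]=1 (border 'a')
j=3 s[j]='b': π[3]=2 (border 'ab')
j=4 s[j]='b': k: 2→0; π[4]=0 (border '')
j=5 s[j]='a': π[5]=1 (border 'a')
j=6 s[j]='b': π[6]=2 (border 'ab')
j=7 s[j]='b': k: 2→0; π[7]=0 (border '')
j=8 s[j]='a': π[8]=1 (border 'a')
j=9 s[j]='b': π[9]=2 (border 'ab')
j=10 s[j]='b': k: 2→0; π[10]=0 (border '')
j=11 s[j]='a': π[11]=1 (border 'a')
j=12 s[j]='a': k: 1→0; π[12]=1 (border 'a')
j=13 s[j]='b': π[13]=2 (border 'ab')
j=14 s[j]='a': π[14]=3 (border 'aba')
j=15 s[j]='a': k: 3→1→0; π[15]=1 (border 'a')
j=16 s[j]='a': k: 1→0; π[16]=1 (border 'a')
j=17 s[j]='b': π[17]=2 (border 'ab')
j=18 s[j]='b': k: 2→0; π[18]=0 (border '')
j=19 s[j]='a': π[19]=1 (border 'a')
j=20 s[j]='a': k: 1→0; π[20]=1 (border 'a')
j=21 s[j]='b': π[21]=2 (border 'ab')
j=22 s[j]='a': π[22]=3 (border 'aba')
j=23 s[j]='b': π[23]=4 (border 'abab')
j=24 s[j]='a': k: 4→2; π[24]=3 (border 'aba')
j=25 s[j]='a': k: 3→1→0; π[25]=1 (border 'a')
j=26 s[j]='a': k: 1→0; π[26]=1 (border 'a')
j=27 s[j]='a': k: 1→0; π[27]=1 (border 'a')
j=28 s[j]='a': k: 1→0; π[28]=1 (border 'a')
j=29 s[j]='a': k: 1→0; π[29]=1 (border 'a')
j=30 s[j]='a': k: 1→0; π[30]=1 (border 'a')
j=31 s[j]='a': k: 1→0; π[31]=1 (border 'a')
j=32 s[j]='a': k: 1→0; π[32]=1 (border 'a')
j=33 s[j]='b': π[33]=2 (border 'ab')
j=34 s[j]='b': k: 2→0; π[34]=0 (border '')
j=35 s[j]='b': π[35]=0 (border '')

[0, 0, 1, 2, 0, 1, 2, 0, 1, 2, 0, 1, 1, 2, 3, 1, 1, 2, 0, 1, 1, 2, 3, 4, 3, 1, 1, 1, 1, 1, 1, 1, 1, 2, 0, 0]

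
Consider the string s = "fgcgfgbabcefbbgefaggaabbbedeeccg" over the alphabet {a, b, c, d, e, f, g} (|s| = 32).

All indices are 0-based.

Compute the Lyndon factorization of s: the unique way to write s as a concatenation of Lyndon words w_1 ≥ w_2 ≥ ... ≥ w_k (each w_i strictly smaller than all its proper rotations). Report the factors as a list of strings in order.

emit factor 1: 'fg' (i=0, period=2)
emit factor 2: 'cgfg' (i=2, period=4)
emit factor 3: 'b' (i=6, period=1)
emit factor 4: 'abcefbbgefagg' (i=7, period=13)
emit factor 5: 'aabbbedeeccg' (i=20, period=12)

["fg", "cgfg", "b", "abcefbbgefagg", "aabbbedeeccg"]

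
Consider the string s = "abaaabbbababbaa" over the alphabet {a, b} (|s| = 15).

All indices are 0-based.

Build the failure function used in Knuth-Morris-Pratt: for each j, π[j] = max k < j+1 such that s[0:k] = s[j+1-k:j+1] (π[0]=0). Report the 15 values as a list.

[0, 0, 1, 1, 1, 2, 0, 0, 1, 2, 3, 2, 0, 1, 1]

π[0] = 0
j=1 s[j]='b': π[1]=0 (border '')
j=2 s[j]='a': π[2]=1 (border 'a')
j=3 s[j]='a': k: 1→0; π[3]=1 (border 'a')
j=4 s[j]='a': k: 1→0; π[4]=1 (border 'a')
j=5 s[j]='b': π[5]=2 (border 'ab')
j=6 s[j]='b': k: 2→0; π[6]=0 (border '')
j=7 s[j]='b': π[7]=0 (border '')
j=8 s[j]='a': π[8]=1 (border 'a')
j=9 s[j]='b': π[9]=2 (border 'ab')
j=10 s[j]='a': π[10]=3 (border 'aba')
j=11 s[j]='b': k: 3→1; π[11]=2 (border 'ab')
j=12 s[j]='b': k: 2→0; π[12]=0 (border '')
j=13 s[j]='a': π[13]=1 (border 'a')
j=14 s[j]='a': k: 1→0; π[14]=1 (border 'a')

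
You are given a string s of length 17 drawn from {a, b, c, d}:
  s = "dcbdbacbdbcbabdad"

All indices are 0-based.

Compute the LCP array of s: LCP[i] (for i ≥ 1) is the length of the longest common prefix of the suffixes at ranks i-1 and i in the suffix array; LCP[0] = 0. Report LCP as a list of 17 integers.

[0, 1, 1, 0, 2, 1, 1, 2, 3, 0, 2, 4, 0, 1, 1, 2, 1]

sorted suffixes:
  #0 SA[0]=12  'abdad'
  #1 SA[1]=5  'acbdbcbabdad'
  #2 SA[2]=15  'ad'
  #3 SA[3]=11  'babdad'
  #4 SA[4]=4  'bacbdbcbabdad'
  #5 SA[5]=9  'bcbabdad'
  #6 SA[6]=13  'bdad'
  #7 SA[7]=2  'bdbacbdbcbabdad'
  #8 SA[8]=7  'bdbcbabdad'
  #9 SA[9]=10  'cbabdad'
  #10 SA[10]=1  'cbdbacbdbcbabdad'
  #11 SA[11]=6  'cbdbcbabdad'
  #12 SA[12]=16  'd'
  #13 SA[13]=14  'dad'
  #14 SA[14]=3  'dbacbdbcbabdad'
  #15 SA[15]=8  'dbcbabdad'
  #16 SA[16]=0  'dcbdbacbdbcbabdad'

SA = [12, 5, 15, 11, 4, 9, 13, 2, 7, 10, 1, 6, 16, 14, 3, 8, 0]
i: (SA[i-1],SA[i]) lcp shared
  1: (12,5) 1 'a'
  2: (5,15) 1 'a'
  3: (15,11) 0 ''
  4: (11,4) 2 'ba'
  5: (4,9) 1 'b'
  6: (9,13) 1 'b'
  7: (13,2) 2 'bd'
  8: (2,7) 3 'bdb'
  9: (7,10) 0 ''
  10: (10,1) 2 'cb'
  11: (1,6) 4 'cbdb'
  12: (6,16) 0 ''
  13: (16,14) 1 'd'
  14: (14,3) 1 'd'
  15: (3,8) 2 'db'
  16: (8,0) 1 'd'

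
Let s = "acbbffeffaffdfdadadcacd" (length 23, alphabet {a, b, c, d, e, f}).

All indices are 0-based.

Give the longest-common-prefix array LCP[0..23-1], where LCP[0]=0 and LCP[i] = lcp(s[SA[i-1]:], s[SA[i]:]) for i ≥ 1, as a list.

[0, 2, 1, 2, 1, 0, 1, 0, 1, 1, 0, 1, 3, 1, 1, 0, 0, 1, 2, 1, 1, 2, 2]

rank | idx | suffix
   0 |   0 | acbbffeffaffdfdadadcacd
   1 |  20 | acd
   2 |  15 | adadcacd
   3 |  17 | adcacd
   4 |   9 | affdfdadadcacd
   5 |   2 | bbffeffaffdfdadadcacd
   6 |   3 | bffeffaffdfdadadcacd
   7 |  19 | cacd
   8 |   1 | cbbffeffaffdfdadadcacd
   9 |  21 | cd
  10 |  22 | d
  11 |  14 | dadadcacd
  12 |  16 | dadcacd
  13 |  18 | dcacd
  14 |  12 | dfdadadcacd
  15 |   6 | effaffdfdadadcacd
  16 |   8 | faffdfdadadcacd
  17 |  13 | fdadadcacd
  18 |  11 | fdfdadadcacd
  19 |   5 | feffaffdfdadadcacd
  20 |   7 | ffaffdfdadadcacd
  21 |  10 | ffdfdadadcacd
  22 |   4 | ffeffaffdfdadadcacd

SA = [0, 20, 15, 17, 9, 2, 3, 19, 1, 21, 22, 14, 16, 18, 12, 6, 8, 13, 11, 5, 7, 10, 4]
rank  pair      lcp
   1  s[0:],s[20:]  2  'ac'
   2  s[20:],s[15:]  1  'a'
   3  s[15:],s[17:]  2  'ad'
   4  s[17:],s[9:]  1  'a'
   5  s[9:],s[2:]  0  ''
   6  s[2:],s[3:]  1  'b'
   7  s[3:],s[19:]  0  ''
   8  s[19:],s[1:]  1  'c'
   9  s[1:],s[21:]  1  'c'
  10  s[21:],s[22:]  0  ''
  11  s[22:],s[14:]  1  'd'
  12  s[14:],s[16:]  3  'dad'
  13  s[16:],s[18:]  1  'd'
  14  s[18:],s[12:]  1  'd'
  15  s[12:],s[6:]  0  ''
  16  s[6:],s[8:]  0  ''
  17  s[8:],s[13:]  1  'f'
  18  s[13:],s[11:]  2  'fd'
  19  s[11:],s[5:]  1  'f'
  20  s[5:],s[7:]  1  'f'
  21  s[7:],s[10:]  2  'ff'
  22  s[10:],s[4:]  2  'ff'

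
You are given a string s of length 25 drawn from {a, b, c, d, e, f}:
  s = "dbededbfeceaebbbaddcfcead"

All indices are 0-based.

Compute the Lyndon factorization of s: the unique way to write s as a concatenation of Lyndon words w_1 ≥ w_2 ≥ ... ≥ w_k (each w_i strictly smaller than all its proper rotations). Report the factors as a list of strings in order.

emit factor 1: 'd' (i=0, period=1)
emit factor 2: 'bededbfece' (i=1, period=10)
emit factor 3: 'aebbb' (i=11, period=5)
emit factor 4: 'addcfce' (i=16, period=7)
emit factor 5: 'ad' (i=23, period=2)

["d", "bededbfece", "aebbb", "addcfce", "ad"]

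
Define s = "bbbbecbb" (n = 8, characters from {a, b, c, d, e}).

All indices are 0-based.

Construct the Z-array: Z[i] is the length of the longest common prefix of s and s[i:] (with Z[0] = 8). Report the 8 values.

[8, 3, 2, 1, 0, 0, 2, 1]

Z[0]=8
i=1: outside box; Z[1]=3 extend→box=[1,4)
i=2: min(r-i=2, Z[1]=3)=2; Z[2]=2
i=3: min(r-i=1, Z[2]=2)=1; Z[3]=1
i=4: outside box; Z[4]=0
i=5: outside box; Z[5]=0
i=6: outside box; Z[6]=2 extend→box=[6,8)
i=7: min(r-i=1, Z[1]=3)=1; Z[7]=1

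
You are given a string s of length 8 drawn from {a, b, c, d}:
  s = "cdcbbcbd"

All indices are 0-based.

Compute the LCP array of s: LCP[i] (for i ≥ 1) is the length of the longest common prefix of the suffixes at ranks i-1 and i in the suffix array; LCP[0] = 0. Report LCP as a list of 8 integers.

[0, 1, 1, 0, 2, 1, 0, 1]

sorted suffixes:
  #0 SA[0]=3  'bbcbd'
  #1 SA[1]=4  'bcbd'
  #2 SA[2]=6  'bd'
  #3 SA[3]=2  'cbbcbd'
  #4 SA[4]=5  'cbd'
  #5 SA[5]=0  'cdcbbcbd'
  #6 SA[6]=7  'd'
  #7 SA[7]=1  'dcbbcbd'

SA = [3, 4, 6, 2, 5, 0, 7, 1]
rank  pair      lcp
   1  s[3:],s[4:]  1  'b'
   2  s[4:],s[6:]  1  'b'
   3  s[6:],s[2:]  0  ''
   4  s[2:],s[5:]  2  'cb'
   5  s[5:],s[0:]  1  'c'
   6  s[0:],s[7:]  0  ''
   7  s[7:],s[1:]  1  'd'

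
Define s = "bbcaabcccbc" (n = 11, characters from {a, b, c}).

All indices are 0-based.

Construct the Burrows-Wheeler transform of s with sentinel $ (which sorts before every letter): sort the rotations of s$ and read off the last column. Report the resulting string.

rank  rotation      last
    0  $bbcaabcccbc  c
    1  aabcccbc$bbc  c
    2  abcccbc$bbca  a
    3  bbcaabcccbc$  $
    4  bc$bbcaabccc  c
    5  bcaabcccbc$b  b
    6  bcccbc$bbcaa  a
    7  c$bbcaabcccb  b
    8  caabcccbc$bb  b
    9  cbc$bbcaabcc  c
   10  ccbc$bbcaabc  c
   11  cccbc$bbcaab  b

cca$cbabbccb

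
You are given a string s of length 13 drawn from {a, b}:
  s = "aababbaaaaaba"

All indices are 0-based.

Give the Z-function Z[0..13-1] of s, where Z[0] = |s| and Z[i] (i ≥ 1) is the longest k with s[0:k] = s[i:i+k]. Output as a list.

[13, 1, 0, 1, 0, 0, 2, 2, 2, 4, 1, 0, 1]

Z[0]=13
i=1: fresh scan; Z[1]=1 grow→box=[1,2)
i=2: fresh scan; Z[2]=0
i=3: fresh scan; Z[3]=1 grow→box=[3,4)
i=4: fresh scan; Z[4]=0
i=5: fresh scan; Z[5]=0
i=6: fresh scan; Z[6]=2 grow→box=[6,8)
i=7: min(r-i=1, Z[1]=1)=1; Z[7]=2 grow→box=[7,9)
i=8: min(r-i=1, Z[1]=1)=1; Z[8]=2 grow→box=[8,10)
i=9: min(r-i=1, Z[1]=1)=1; Z[9]=4 grow→box=[9,13)
i=10: min(r-i=3, Z[1]=1)=1; Z[10]=1
i=11: min(r-i=2, Z[2]=0)=0; Z[11]=0
i=12: min(r-i=1, Z[3]=1)=1; Z[12]=1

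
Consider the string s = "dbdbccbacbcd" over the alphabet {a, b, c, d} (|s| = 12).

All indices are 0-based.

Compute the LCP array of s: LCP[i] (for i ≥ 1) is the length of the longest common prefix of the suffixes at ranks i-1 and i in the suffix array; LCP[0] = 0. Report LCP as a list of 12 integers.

[0, 0, 1, 2, 1, 0, 2, 1, 1, 0, 1, 2]

rank→(start, suffix):
  0 → (7, 'acbcd')
  1 → (6, 'bacbcd')
  2 → (3, 'bccbacbcd')
  3 → (9, 'bcd')
  4 → (1, 'bdbccbacbcd')
  5 → (5, 'cbacbcd')
  6 → (8, 'cbcd')
  7 → (4, 'ccbacbcd')
  8 → (10, 'cd')
  9 → (11, 'd')
  10 → (2, 'dbccbacbcd')
  11 → (0, 'dbdbccbacbcd')

SA = [7, 6, 3, 9, 1, 5, 8, 4, 10, 11, 2, 0]
rank  pair      lcp
   1  s[7:],s[6:]  0  ''
   2  s[6:],s[3:]  1  'b'
   3  s[3:],s[9:]  2  'bc'
   4  s[9:],s[1:]  1  'b'
   5  s[1:],s[5:]  0  ''
   6  s[5:],s[8:]  2  'cb'
   7  s[8:],s[4:]  1  'c'
   8  s[4:],s[10:]  1  'c'
   9  s[10:],s[11:]  0  ''
  10  s[11:],s[2:]  1  'd'
  11  s[2:],s[0:]  2  'db'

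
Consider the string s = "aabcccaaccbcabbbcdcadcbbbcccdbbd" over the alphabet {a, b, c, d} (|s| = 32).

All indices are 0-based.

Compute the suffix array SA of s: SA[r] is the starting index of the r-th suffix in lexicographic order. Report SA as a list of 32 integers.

rank | idx | suffix
   0 |   0 | aabcccaaccbcabbbcdcadcbbbcccdbbd
   1 |   6 | aaccbcabbbcdcadcbbbcccdbbd
   2 |  12 | abbbcdcadcbbbcccdbbd
   3 |   1 | abcccaaccbcabbbcdcadcbbbcccdbbd
   4 |   7 | accbcabbbcdcadcbbbcccdbbd
   5 |  19 | adcbbbcccdbbd
   6 |  22 | bbbcccdbbd
   7 |  13 | bbbcdcadcbbbcccdbbd
   8 |  23 | bbcccdbbd
   9 |  14 | bbcdcadcbbbcccdbbd
  10 |  29 | bbd
  11 |  10 | bcabbbcdcadcbbbcccdbbd
  12 |   2 | bcccaaccbcabbbcdcadcbbbcccdbbd
  13 |  24 | bcccdbbd
  14 |  15 | bcdcadcbbbcccdbbd
  15 |  30 | bd
  16 |   5 | caaccbcabbbcdcadcbbbcccdbbd
  17 |  11 | cabbbcdcadcbbbcccdbbd
  18 |  18 | cadcbbbcccdbbd
  19 |  21 | cbbbcccdbbd
  20 |   9 | cbcabbbcdcadcbbbcccdbbd
  21 |   4 | ccaaccbcabbbcdcadcbbbcccdbbd
  22 |   8 | ccbcabbbcdcadcbbbcccdbbd
  23 |   3 | cccaaccbcabbbcdcadcbbbcccdbbd
  24 |  25 | cccdbbd
  25 |  26 | ccdbbd
  26 |  27 | cdbbd
  27 |  16 | cdcadcbbbcccdbbd
  28 |  31 | d
  29 |  28 | dbbd
  30 |  17 | dcadcbbbcccdbbd
  31 |  20 | dcbbbcccdbbd

[0, 6, 12, 1, 7, 19, 22, 13, 23, 14, 29, 10, 2, 24, 15, 30, 5, 11, 18, 21, 9, 4, 8, 3, 25, 26, 27, 16, 31, 28, 17, 20]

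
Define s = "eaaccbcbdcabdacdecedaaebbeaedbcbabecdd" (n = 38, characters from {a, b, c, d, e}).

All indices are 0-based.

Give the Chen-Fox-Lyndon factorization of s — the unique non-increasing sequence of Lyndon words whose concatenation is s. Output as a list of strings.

emit factor 1: 'e' (i=0, period=1)
emit factor 2: 'aaccbcbdcabdacdecedaaebbeaedbcbabecdd' (i=1, period=37)

["e", "aaccbcbdcabdacdecedaaebbeaedbcbabecdd"]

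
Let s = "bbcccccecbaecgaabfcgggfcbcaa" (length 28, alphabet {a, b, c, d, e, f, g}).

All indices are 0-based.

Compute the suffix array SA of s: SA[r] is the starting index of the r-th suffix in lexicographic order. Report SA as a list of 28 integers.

rank→(start, suffix):
  0 → (27, 'a')
  1 → (26, 'aa')
  2 → (14, 'aabfcgggfcbcaa')
  3 → (15, 'abfcgggfcbcaa')
  4 → (10, 'aecgaabfcgggfcbcaa')
  5 → (9, 'baecgaabfcgggfcbcaa')
  6 → (0, 'bbcccccecbaecgaabfcgggfcbcaa')
  7 → (24, 'bcaa')
  8 → (1, 'bcccccecbaecgaabfcgggfcbcaa')
  9 → (16, 'bfcgggfcbcaa')
  10 → (25, 'caa')
  11 → (8, 'cbaecgaabfcgggfcbcaa')
  12 → (23, 'cbcaa')
  13 → (2, 'cccccecbaecgaabfcgggfcbcaa')
  14 → (3, 'ccccecbaecgaabfcgggfcbcaa')
  15 → (4, 'cccecbaecgaabfcgggfcbcaa')
  16 → (5, 'ccecbaecgaabfcgggfcbcaa')
  17 → (6, 'cecbaecgaabfcgggfcbcaa')
  18 → (12, 'cgaabfcgggfcbcaa')
  19 → (18, 'cgggfcbcaa')
  20 → (7, 'ecbaecgaabfcgggfcbcaa')
  21 → (11, 'ecgaabfcgggfcbcaa')
  22 → (22, 'fcbcaa')
  23 → (17, 'fcgggfcbcaa')
  24 → (13, 'gaabfcgggfcbcaa')
  25 → (21, 'gfcbcaa')
  26 → (20, 'ggfcbcaa')
  27 → (19, 'gggfcbcaa')

[27, 26, 14, 15, 10, 9, 0, 24, 1, 16, 25, 8, 23, 2, 3, 4, 5, 6, 12, 18, 7, 11, 22, 17, 13, 21, 20, 19]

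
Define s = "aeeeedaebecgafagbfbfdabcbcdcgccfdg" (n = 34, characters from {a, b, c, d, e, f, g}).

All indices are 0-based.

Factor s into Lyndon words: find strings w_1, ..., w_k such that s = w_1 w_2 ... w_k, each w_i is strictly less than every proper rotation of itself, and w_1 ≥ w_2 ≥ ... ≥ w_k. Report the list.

["aeeeed", "aebecgafagbfbfd", "abcbcdcgccfdg"]

emit factor 1: 'aeeeed' (i=0, period=6)
emit factor 2: 'aebecgafagbfbfd' (i=6, period=15)
emit factor 3: 'abcbcdcgccfdg' (i=21, period=13)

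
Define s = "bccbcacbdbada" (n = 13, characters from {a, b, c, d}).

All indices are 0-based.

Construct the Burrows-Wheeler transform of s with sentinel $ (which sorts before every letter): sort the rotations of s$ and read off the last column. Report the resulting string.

adcbdc$cbcabab

rank  rotation        last
    0  $bccbcacbdbada  a
    1  a$bccbcacbdbad  d
    2  acbdbada$bccbc  c
    3  ada$bccbcacbdb  b
    4  bada$bccbcacbd  d
    5  bcacbdbada$bcc  c
    6  bccbcacbdbada$  $
    7  bdbada$bccbcac  c
    8  cacbdbada$bccb  b
    9  cbcacbdbada$bc  c
   10  cbdbada$bccbca  a
   11  ccbcacbdbada$b  b
   12  da$bccbcacbdba  a
   13  dbada$bccbcacb  b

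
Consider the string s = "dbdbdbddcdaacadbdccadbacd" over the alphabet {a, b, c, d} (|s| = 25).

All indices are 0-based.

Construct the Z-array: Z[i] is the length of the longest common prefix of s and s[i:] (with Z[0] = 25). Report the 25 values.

Z[0]=25
i=1: i≥r, start 0; Z[1]=0
i=2: i≥r, start 0; Z[2]=5 grow→box=[2,7)
i=3: min(r-i=4, Z[1]=0)=0; Z[3]=0
i=4: min(r-i=3, Z[2]=5)=3; Z[4]=3
i=5: min(r-i=2, Z[3]=0)=0; Z[5]=0
i=6: min(r-i=1, Z[4]=3)=1; Z[6]=1
i=7: i≥r, start 0; Z[7]=1 grow→box=[7,8)
i=8: i≥r, start 0; Z[8]=0
i=9: i≥r, start 0; Z[9]=1 grow→box=[9,10)
i=10: i≥r, start 0; Z[10]=0
i=11: i≥r, start 0; Z[11]=0
i=12: i≥r, start 0; Z[12]=0
i=13: i≥r, start 0; Z[13]=0
i=14: i≥r, start 0; Z[14]=3 grow→box=[14,17)
i=15: min(r-i=2, Z[1]=0)=0; Z[15]=0
i=16: min(r-i=1, Z[2]=5)=1; Z[16]=1
i=17: i≥r, start 0; Z[17]=0
i=18: i≥r, start 0; Z[18]=0
i=19: i≥r, start 0; Z[19]=0
i=20: i≥r, start 0; Z[20]=2 grow→box=[20,22)
i=21: min(r-i=1, Z[1]=0)=0; Z[21]=0
i=22: i≥r, start 0; Z[22]=0
i=23: i≥r, start 0; Z[23]=0
i=24: i≥r, start 0; Z[24]=1 grow→box=[24,25)

[25, 0, 5, 0, 3, 0, 1, 1, 0, 1, 0, 0, 0, 0, 3, 0, 1, 0, 0, 0, 2, 0, 0, 0, 1]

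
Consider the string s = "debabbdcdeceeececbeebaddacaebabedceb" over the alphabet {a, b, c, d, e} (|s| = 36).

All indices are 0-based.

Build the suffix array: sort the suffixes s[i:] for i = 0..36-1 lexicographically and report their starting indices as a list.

rank | idx | suffix
   0 |   3 | abbdcdeceeececbeebaddacaebabedceb
   1 |  29 | abedceb
   2 |  24 | acaebabedceb
   3 |  21 | addacaebabedceb
   4 |  26 | aebabedceb
   5 |  35 | b
   6 |   2 | babbdcdeceeececbeebaddacaebabedceb
   7 |  28 | babedceb
   8 |  20 | baddacaebabedceb
   9 |   4 | bbdcdeceeececbeebaddacaebabedceb
  10 |   5 | bdcdeceeececbeebaddacaebabedceb
  11 |  30 | bedceb
  12 |  17 | beebaddacaebabedceb
  13 |  25 | caebabedceb
  14 |  16 | cbeebaddacaebabedceb
  15 |   7 | cdeceeececbeebaddacaebabedceb
  16 |  33 | ceb
  17 |  14 | cecbeebaddacaebabedceb
  18 |  10 | ceeececbeebaddacaebabedceb
  19 |  23 | dacaebabedceb
  20 |   6 | dcdeceeececbeebaddacaebabedceb
  21 |  32 | dceb
  22 |  22 | ddacaebabedceb
  23 |   0 | debabbdcdeceeececbeebaddacaebabedceb
  24 |   8 | deceeececbeebaddacaebabedceb
  25 |  34 | eb
  26 |   1 | ebabbdcdeceeececbeebaddacaebabedceb
  27 |  27 | ebabedceb
  28 |  19 | ebaddacaebabedceb
  29 |  15 | ecbeebaddacaebabedceb
  30 |  13 | ececbeebaddacaebabedceb
  31 |   9 | eceeececbeebaddacaebabedceb
  32 |  31 | edceb
  33 |  18 | eebaddacaebabedceb
  34 |  12 | eececbeebaddacaebabedceb
  35 |  11 | eeececbeebaddacaebabedceb

[3, 29, 24, 21, 26, 35, 2, 28, 20, 4, 5, 30, 17, 25, 16, 7, 33, 14, 10, 23, 6, 32, 22, 0, 8, 34, 1, 27, 19, 15, 13, 9, 31, 18, 12, 11]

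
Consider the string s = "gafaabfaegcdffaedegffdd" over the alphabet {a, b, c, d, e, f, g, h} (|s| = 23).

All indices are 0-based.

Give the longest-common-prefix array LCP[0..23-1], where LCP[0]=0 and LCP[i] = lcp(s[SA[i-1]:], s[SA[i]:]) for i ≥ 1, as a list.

rank→(start, suffix):
  0 → (3, 'aabfaegcdffaedegffdd')
  1 → (4, 'abfaegcdffaedegffdd')
  2 → (14, 'aedegffdd')
  3 → (7, 'aegcdffaedegffdd')
  4 → (1, 'afaabfaegcdffaedegffdd')
  5 → (5, 'bfaegcdffaedegffdd')
  6 → (10, 'cdffaedegffdd')
  7 → (22, 'd')
  8 → (21, 'dd')
  9 → (16, 'degffdd')
  10 → (11, 'dffaedegffdd')
  11 → (15, 'edegffdd')
  12 → (8, 'egcdffaedegffdd')
  13 → (17, 'egffdd')
  14 → (2, 'faabfaegcdffaedegffdd')
  15 → (13, 'faedegffdd')
  16 → (6, 'faegcdffaedegffdd')
  17 → (20, 'fdd')
  18 → (12, 'ffaedegffdd')
  19 → (19, 'ffdd')
  20 → (0, 'gafaabfaegcdffaedegffdd')
  21 → (9, 'gcdffaedegffdd')
  22 → (18, 'gffdd')

SA = [3, 4, 14, 7, 1, 5, 10, 22, 21, 16, 11, 15, 8, 17, 2, 13, 6, 20, 12, 19, 0, 9, 18]
i: (SA[i-1],SA[i]) lcp shared
  1: (3,4) 1 'a'
  2: (4,14) 1 'a'
  3: (14,7) 2 'ae'
  4: (7,1) 1 'a'
  5: (1,5) 0 ''
  6: (5,10) 0 ''
  7: (10,22) 0 ''
  8: (22,21) 1 'd'
  9: (21,16) 1 'd'
  10: (16,11) 1 'd'
  11: (11,15) 0 ''
  12: (15,8) 1 'e'
  13: (8,17) 2 'eg'
  14: (17,2) 0 ''
  15: (2,13) 2 'fa'
  16: (13,6) 3 'fae'
  17: (6,20) 1 'f'
  18: (20,12) 1 'f'
  19: (12,19) 2 'ff'
  20: (19,0) 0 ''
  21: (0,9) 1 'g'
  22: (9,18) 1 'g'

[0, 1, 1, 2, 1, 0, 0, 0, 1, 1, 1, 0, 1, 2, 0, 2, 3, 1, 1, 2, 0, 1, 1]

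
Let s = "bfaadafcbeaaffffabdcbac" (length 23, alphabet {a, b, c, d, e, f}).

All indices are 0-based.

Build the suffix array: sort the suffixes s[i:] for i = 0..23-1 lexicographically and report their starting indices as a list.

rank | idx | suffix
   0 |   2 | aadafcbeaaffffabdcbac
   1 |  10 | aaffffabdcbac
   2 |  16 | abdcbac
   3 |  21 | ac
   4 |   3 | adafcbeaaffffabdcbac
   5 |   5 | afcbeaaffffabdcbac
   6 |  11 | affffabdcbac
   7 |  20 | bac
   8 |  17 | bdcbac
   9 |   8 | beaaffffabdcbac
  10 |   0 | bfaadafcbeaaffffabdcbac
  11 |  22 | c
  12 |  19 | cbac
  13 |   7 | cbeaaffffabdcbac
  14 |   4 | dafcbeaaffffabdcbac
  15 |  18 | dcbac
  16 |   9 | eaaffffabdcbac
  17 |   1 | faadafcbeaaffffabdcbac
  18 |  15 | fabdcbac
  19 |   6 | fcbeaaffffabdcbac
  20 |  14 | ffabdcbac
  21 |  13 | fffabdcbac
  22 |  12 | ffffabdcbac

[2, 10, 16, 21, 3, 5, 11, 20, 17, 8, 0, 22, 19, 7, 4, 18, 9, 1, 15, 6, 14, 13, 12]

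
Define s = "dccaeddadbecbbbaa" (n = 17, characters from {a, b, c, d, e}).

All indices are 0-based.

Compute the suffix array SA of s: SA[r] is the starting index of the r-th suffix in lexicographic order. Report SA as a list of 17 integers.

[16, 15, 7, 3, 14, 13, 12, 9, 2, 11, 1, 6, 8, 0, 5, 10, 4]

rank→(start, suffix):
  0 → (16, 'a')
  1 → (15, 'aa')
  2 → (7, 'adbecbbbaa')
  3 → (3, 'aeddadbecbbbaa')
  4 → (14, 'baa')
  5 → (13, 'bbaa')
  6 → (12, 'bbbaa')
  7 → (9, 'becbbbaa')
  8 → (2, 'caeddadbecbbbaa')
  9 → (11, 'cbbbaa')
  10 → (1, 'ccaeddadbecbbbaa')
  11 → (6, 'dadbecbbbaa')
  12 → (8, 'dbecbbbaa')
  13 → (0, 'dccaeddadbecbbbaa')
  14 → (5, 'ddadbecbbbaa')
  15 → (10, 'ecbbbaa')
  16 → (4, 'eddadbecbbbaa')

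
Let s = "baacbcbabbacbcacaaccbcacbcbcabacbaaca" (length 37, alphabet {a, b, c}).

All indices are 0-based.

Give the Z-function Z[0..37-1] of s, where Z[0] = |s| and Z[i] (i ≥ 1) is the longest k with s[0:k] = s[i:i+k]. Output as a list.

[37, 0, 0, 0, 1, 0, 2, 0, 1, 2, 0, 0, 1, 0, 0, 0, 0, 0, 0, 0, 1, 0, 0, 0, 1, 0, 1, 0, 0, 2, 0, 0, 4, 0, 0, 0, 0]

Z[0]=37
i=1: fresh scan; Z[1]=0
i=2: fresh scan; Z[2]=0
i=3: fresh scan; Z[3]=0
i=4: fresh scan; Z[4]=1 grow→box=[4,5)
i=5: fresh scan; Z[5]=0
i=6: fresh scan; Z[6]=2 grow→box=[6,8)
i=7: min(r-i=1, Z[1]=0)=0; Z[7]=0
i=8: fresh scan; Z[8]=1 grow→box=[8,9)
i=9: fresh scan; Z[9]=2 grow→box=[9,11)
i=10: min(r-i=1, Z[1]=0)=0; Z[10]=0
i=11: fresh scan; Z[11]=0
i=12: fresh scan; Z[12]=1 grow→box=[12,13)
i=13: fresh scan; Z[13]=0
i=14: fresh scan; Z[14]=0
i=15: fresh scan; Z[15]=0
i=16: fresh scan; Z[16]=0
i=17: fresh scan; Z[17]=0
i=18: fresh scan; Z[18]=0
i=19: fresh scan; Z[19]=0
i=20: fresh scan; Z[20]=1 grow→box=[20,21)
i=21: fresh scan; Z[21]=0
i=22: fresh scan; Z[22]=0
i=23: fresh scan; Z[23]=0
i=24: fresh scan; Z[24]=1 grow→box=[24,25)
i=25: fresh scan; Z[25]=0
i=26: fresh scan; Z[26]=1 grow→box=[26,27)
i=27: fresh scan; Z[27]=0
i=28: fresh scan; Z[28]=0
i=29: fresh scan; Z[29]=2 grow→box=[29,31)
i=30: min(r-i=1, Z[1]=0)=0; Z[30]=0
i=31: fresh scan; Z[31]=0
i=32: fresh scan; Z[32]=4 grow→box=[32,36)
i=33: min(r-i=3, Z[1]=0)=0; Z[33]=0
i=34: min(r-i=2, Z[2]=0)=0; Z[34]=0
i=35: min(r-i=1, Z[3]=0)=0; Z[35]=0
i=36: fresh scan; Z[36]=0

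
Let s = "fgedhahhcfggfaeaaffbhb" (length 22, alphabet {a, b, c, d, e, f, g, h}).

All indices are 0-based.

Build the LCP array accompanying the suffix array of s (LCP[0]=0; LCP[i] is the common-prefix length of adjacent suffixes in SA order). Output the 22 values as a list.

[0, 1, 1, 1, 0, 1, 0, 0, 0, 1, 0, 1, 1, 1, 2, 0, 1, 1, 0, 1, 1, 1]

sorted suffixes:
  #0 SA[0]=15  'aaffbhb'
  #1 SA[1]=13  'aeaaffbhb'
  #2 SA[2]=16  'affbhb'
  #3 SA[3]=5  'ahhcfggfaeaaffbhb'
  #4 SA[4]=21  'b'
  #5 SA[5]=19  'bhb'
  #6 SA[6]=8  'cfggfaeaaffbhb'
  #7 SA[7]=3  'dhahhcfggfaeaaffbhb'
  #8 SA[8]=14  'eaaffbhb'
  #9 SA[9]=2  'edhahhcfggfaeaaffbhb'
  #10 SA[10]=12  'faeaaffbhb'
  #11 SA[11]=18  'fbhb'
  #12 SA[12]=17  'ffbhb'
  #13 SA[13]=0  'fgedhahhcfggfaeaaffbhb'
  #14 SA[14]=9  'fggfaeaaffbhb'
  #15 SA[15]=1  'gedhahhcfggfaeaaffbhb'
  #16 SA[16]=11  'gfaeaaffbhb'
  #17 SA[17]=10  'ggfaeaaffbhb'
  #18 SA[18]=4  'hahhcfggfaeaaffbhb'
  #19 SA[19]=20  'hb'
  #20 SA[20]=7  'hcfggfaeaaffbhb'
  #21 SA[21]=6  'hhcfggfaeaaffbhb'

SA = [15, 13, 16, 5, 21, 19, 8, 3, 14, 2, 12, 18, 17, 0, 9, 1, 11, 10, 4, 20, 7, 6]
rank  pair      lcp
   1  s[15:],s[13:]  1  'a'
   2  s[13:],s[16:]  1  'a'
   3  s[16:],s[5:]  1  'a'
   4  s[5:],s[21:]  0  ''
   5  s[21:],s[19:]  1  'b'
   6  s[19:],s[8:]  0  ''
   7  s[8:],s[3:]  0  ''
   8  s[3:],s[14:]  0  ''
   9  s[14:],s[2:]  1  'e'
  10  s[2:],s[12:]  0  ''
  11  s[12:],s[18:]  1  'f'
  12  s[18:],s[17:]  1  'f'
  13  s[17:],s[0:]  1  'f'
  14  s[0:],s[9:]  2  'fg'
  15  s[9:],s[1:]  0  ''
  16  s[1:],s[11:]  1  'g'
  17  s[11:],s[10:]  1  'g'
  18  s[10:],s[4:]  0  ''
  19  s[4:],s[20:]  1  'h'
  20  s[20:],s[7:]  1  'h'
  21  s[7:],s[6:]  1  'h'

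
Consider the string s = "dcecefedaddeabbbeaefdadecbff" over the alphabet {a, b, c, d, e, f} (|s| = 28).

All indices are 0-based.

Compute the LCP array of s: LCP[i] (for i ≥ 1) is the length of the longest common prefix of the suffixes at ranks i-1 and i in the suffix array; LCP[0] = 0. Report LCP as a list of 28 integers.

[0, 1, 2, 1, 0, 2, 1, 1, 0, 1, 2, 0, 3, 1, 1, 1, 2, 0, 2, 1, 2, 1, 1, 2, 0, 1, 1, 1]

sorted suffixes:
  #0 SA[0]=12  'abbbeaefdadecbff'
  #1 SA[1]=8  'addeabbbeaefdadecbff'
  #2 SA[2]=21  'adecbff'
  #3 SA[3]=17  'aefdadecbff'
  #4 SA[4]=13  'bbbeaefdadecbff'
  #5 SA[5]=14  'bbeaefdadecbff'
  #6 SA[6]=15  'beaefdadecbff'
  #7 SA[7]=25  'bff'
  #8 SA[8]=24  'cbff'
  #9 SA[9]=1  'cecefedaddeabbbeaefdadecbff'
  #10 SA[10]=3  'cefedaddeabbbeaefdadecbff'
  #11 SA[11]=7  'daddeabbbeaefdadecbff'
  #12 SA[12]=20  'dadecbff'
  #13 SA[13]=0  'dcecefedaddeabbbeaefdadecbff'
  #14 SA[14]=9  'ddeabbbeaefdadecbff'
  #15 SA[15]=10  'deabbbeaefdadecbff'
  #16 SA[16]=22  'decbff'
  #17 SA[17]=11  'eabbbeaefdadecbff'
  #18 SA[18]=16  'eaefdadecbff'
  #19 SA[19]=23  'ecbff'
  #20 SA[20]=2  'ecefedaddeabbbeaefdadecbff'
  #21 SA[21]=6  'edaddeabbbeaefdadecbff'
  #22 SA[22]=18  'efdadecbff'
  #23 SA[23]=4  'efedaddeabbbeaefdadecbff'
  #24 SA[24]=27  'f'
  #25 SA[25]=19  'fdadecbff'
  #26 SA[26]=5  'fedaddeabbbeaefdadecbff'
  #27 SA[27]=26  'ff'

SA = [12, 8, 21, 17, 13, 14, 15, 25, 24, 1, 3, 7, 20, 0, 9, 10, 22, 11, 16, 23, 2, 6, 18, 4, 27, 19, 5, 26]
i: (SA[i-1],SA[i]) lcp shared
  1: (12,8) 1 'a'
  2: (8,21) 2 'ad'
  3: (21,17) 1 'a'
  4: (17,13) 0 ''
  5: (13,14) 2 'bb'
  6: (14,15) 1 'b'
  7: (15,25) 1 'b'
  8: (25,24) 0 ''
  9: (24,1) 1 'c'
  10: (1,3) 2 'ce'
  11: (3,7) 0 ''
  12: (7,20) 3 'dad'
  13: (20,0) 1 'd'
  14: (0,9) 1 'd'
  15: (9,10) 1 'd'
  16: (10,22) 2 'de'
  17: (22,11) 0 ''
  18: (11,16) 2 'ea'
  19: (16,23) 1 'e'
  20: (23,2) 2 'ec'
  21: (2,6) 1 'e'
  22: (6,18) 1 'e'
  23: (18,4) 2 'ef'
  24: (4,27) 0 ''
  25: (27,19) 1 'f'
  26: (19,5) 1 'f'
  27: (5,26) 1 'f'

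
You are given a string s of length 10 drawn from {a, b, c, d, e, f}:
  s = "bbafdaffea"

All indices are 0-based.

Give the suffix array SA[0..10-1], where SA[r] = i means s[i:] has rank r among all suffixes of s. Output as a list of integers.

rank | idx | suffix
   0 |   9 | a
   1 |   2 | afdaffea
   2 |   5 | affea
   3 |   1 | bafdaffea
   4 |   0 | bbafdaffea
   5 |   4 | daffea
   6 |   8 | ea
   7 |   3 | fdaffea
   8 |   7 | fea
   9 |   6 | ffea

[9, 2, 5, 1, 0, 4, 8, 3, 7, 6]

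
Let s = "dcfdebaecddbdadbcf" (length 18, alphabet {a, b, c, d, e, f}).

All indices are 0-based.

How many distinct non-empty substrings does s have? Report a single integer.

157

sorted suffixes:
  #0 SA[0]=13  'adbcf'
  #1 SA[1]=6  'aecddbdadbcf'
  #2 SA[2]=5  'baecddbdadbcf'
  #3 SA[3]=15  'bcf'
  #4 SA[4]=11  'bdadbcf'
  #5 SA[5]=8  'cddbdadbcf'
  #6 SA[6]=16  'cf'
  #7 SA[7]=1  'cfdebaecddbdadbcf'
  #8 SA[8]=12  'dadbcf'
  #9 SA[9]=14  'dbcf'
  #10 SA[10]=10  'dbdadbcf'
  #11 SA[11]=0  'dcfdebaecddbdadbcf'
  #12 SA[12]=9  'ddbdadbcf'
  #13 SA[13]=3  'debaecddbdadbcf'
  #14 SA[14]=4  'ebaecddbdadbcf'
  #15 SA[15]=7  'ecddbdadbcf'
  #16 SA[16]=17  'f'
  #17 SA[17]=2  'fdebaecddbdadbcf'

SA = [13, 6, 5, 15, 11, 8, 16, 1, 12, 14, 10, 0, 9, 3, 4, 7, 17, 2]
[i] adj suffixes → lcp
  [1] 13/6 → 1 ('a')
  [2] 6/5 → 0 ('')
  [3] 5/15 → 1 ('b')
  [4] 15/11 → 1 ('b')
  [5] 11/8 → 0 ('')
  [6] 8/16 → 1 ('c')
  [7] 16/1 → 2 ('cf')
  [8] 1/12 → 0 ('')
  [9] 12/14 → 1 ('d')
  [10] 14/10 → 2 ('db')
  [11] 10/0 → 1 ('d')
  [12] 0/9 → 1 ('d')
  [13] 9/3 → 1 ('d')
  [14] 3/4 → 0 ('')
  [15] 4/7 → 1 ('e')
  [16] 7/17 → 0 ('')
  [17] 17/2 → 1 ('f')

n(n+1)/2 = 18·19/2 = 171
Σ LCP = 0 + 1 + 0 + 1 + 1 + 0 + 1 + 2 + 0 + 1 + 2 + 1 + 1 + 1 + 0 + 1 + 0 + 1 = 14
distinct = 171 − 14 = 157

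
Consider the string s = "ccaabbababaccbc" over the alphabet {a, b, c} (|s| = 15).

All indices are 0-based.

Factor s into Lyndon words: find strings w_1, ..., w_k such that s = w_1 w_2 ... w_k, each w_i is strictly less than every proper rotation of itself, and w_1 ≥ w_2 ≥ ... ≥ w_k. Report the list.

["c", "c", "aabbababaccbc"]

emit factor 1: 'c' (i=0, period=1)
emit factor 2: 'c' (i=1, period=1)
emit factor 3: 'aabbababaccbc' (i=2, period=13)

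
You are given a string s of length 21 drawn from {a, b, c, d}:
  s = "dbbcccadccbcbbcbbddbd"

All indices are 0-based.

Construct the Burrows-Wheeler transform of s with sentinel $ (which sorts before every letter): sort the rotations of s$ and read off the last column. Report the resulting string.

dccdccbbdbcbbccdbb$dab

rank  rotation                last
    0  $dbbcccadccbcbbcbbddbd  d
    1  adccbcbbcbbddbd$dbbccc  c
    2  bbcbbddbd$dbbcccadccbc  c
    3  bbcccadccbcbbcbbddbd$d  d
    4  bbddbd$dbbcccadccbcbbc  c
    5  bcbbcbbddbd$dbbcccadcc  c
    6  bcbbddbd$dbbcccadccbcb  b
    7  bcccadccbcbbcbbddbd$db  b
    8  bd$dbbcccadccbcbbcbbdd  d
    9  bddbd$dbbcccadccbcbbcb  b
   10  cadccbcbbcbbddbd$dbbcc  c
   11  cbbcbbddbd$dbbcccadccb  b
   12  cbbddbd$dbbcccadccbcbb  b
   13  cbcbbcbbddbd$dbbcccadc  c
   14  ccadccbcbbcbbddbd$dbbc  c
   15  ccbcbbcbbddbd$dbbcccad  d
   16  cccadccbcbbcbbddbd$dbb  b
   17  d$dbbcccadccbcbbcbbddb  b
   18  dbbcccadccbcbbcbbddbd$  $
   19  dbd$dbbcccadccbcbbcbbd  d
   20  dccbcbbcbbddbd$dbbccca  a
   21  ddbd$dbbcccadccbcbbcbb  b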